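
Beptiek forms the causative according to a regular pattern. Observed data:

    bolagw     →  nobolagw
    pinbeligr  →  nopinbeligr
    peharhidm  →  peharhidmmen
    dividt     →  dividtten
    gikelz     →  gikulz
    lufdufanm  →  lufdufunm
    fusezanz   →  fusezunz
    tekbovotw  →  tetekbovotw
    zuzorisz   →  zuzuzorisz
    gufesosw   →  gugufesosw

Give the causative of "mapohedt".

mapohedtten

peharhidm and lufdufanm both end in -m yet inflect differently (peharhidmmen, lufdufunm), so the final letter is not what conditions the rule; the second-to-last letter is.
"mapohedt" has second-to-last letter 'd'. The stems whose second-to-last letter is 'd' (peharhidm → peharhidmmen, dividt → dividtten) double the final consonant and add -en.
The other patterns: stems whose second-to-last letter is 'g' add the prefix no-; stems whose second-to-last letter is 'l' or 'n' change the last vowel to 'u'; stems whose second-to-last letter is 's' or 't' repeat the first consonant+vowel as a prefix.
So mapohedt → mapohedtten.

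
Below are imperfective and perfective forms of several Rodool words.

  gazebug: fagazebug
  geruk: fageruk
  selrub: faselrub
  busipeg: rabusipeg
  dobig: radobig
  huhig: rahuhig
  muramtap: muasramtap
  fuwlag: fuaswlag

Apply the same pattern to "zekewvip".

razekewvip

"zekewvip" has last vowel 'i'. The stems whose last vowel is 'i' (dobig → radobig, huhig → rahuhig) add the prefix ra-.
The other patterns: stems whose last vowel is 'u' add the prefix fa-; stems whose last vowel is 'a' insert -as- after the first vowel.
So zekewvip → razekewvip.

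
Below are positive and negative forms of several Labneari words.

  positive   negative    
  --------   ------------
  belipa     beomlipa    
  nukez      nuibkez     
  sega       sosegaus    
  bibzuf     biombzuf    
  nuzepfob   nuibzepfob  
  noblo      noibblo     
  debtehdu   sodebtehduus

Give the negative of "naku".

belipa and sega both end in -a yet inflect differently (beomlipa, sosegaus), so the final letter is not what conditions the rule; the first letter is.
"naku" begins with n-. The stems beginning with n- (nukez → nuibkez, nuzepfob → nuibzepfob, noblo → noibblo) insert -ib- after the first vowel.
The other patterns: stems beginning with b- insert -om- after the first vowel; stems beginning with d- or s- add so- … -us around the stem.
So naku → naibku.

naibku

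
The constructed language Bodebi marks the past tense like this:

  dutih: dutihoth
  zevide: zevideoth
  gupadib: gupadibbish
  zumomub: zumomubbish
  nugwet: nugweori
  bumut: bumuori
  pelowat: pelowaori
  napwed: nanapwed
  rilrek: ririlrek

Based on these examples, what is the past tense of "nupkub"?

nupkubbish

dutih and gupadib both have last vowel 'i' yet inflect differently (dutihoth, gupadibbish), so the last vowel is not what conditions the rule; the final letter is.
"nupkub" ends in -b. The stems ending in -b (gupadib → gupadibbish, zumomub → zumomubbish) double the final consonant and add -ish.
The other patterns: stems ending in -e or -h add -oth; stems ending in -t drop the final letter and add -ori; stems ending in -d or -k repeat the first consonant+vowel as a prefix.
So nupkub → nupkubbish.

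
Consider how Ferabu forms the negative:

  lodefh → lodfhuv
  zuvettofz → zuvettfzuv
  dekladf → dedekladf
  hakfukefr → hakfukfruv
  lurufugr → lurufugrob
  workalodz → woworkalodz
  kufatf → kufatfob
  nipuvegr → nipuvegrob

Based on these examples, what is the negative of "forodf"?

foforodf

nipuvegr and hakfukefr both end in -r yet inflect differently (nipuvegrob, hakfukfruv), so the final letter is not what conditions the rule; the second-to-last letter is.
"forodf" has second-to-last letter 'd'. The stems whose second-to-last letter is 'd' (workalodz → woworkalodz, dekladf → dedekladf) repeat the first consonant+vowel as a prefix.
The other patterns: stems whose second-to-last letter is 'g' or 't' add -ob; stems whose second-to-last letter is 'f' delete the last vowel and add -uv.
So forodf → foforodf.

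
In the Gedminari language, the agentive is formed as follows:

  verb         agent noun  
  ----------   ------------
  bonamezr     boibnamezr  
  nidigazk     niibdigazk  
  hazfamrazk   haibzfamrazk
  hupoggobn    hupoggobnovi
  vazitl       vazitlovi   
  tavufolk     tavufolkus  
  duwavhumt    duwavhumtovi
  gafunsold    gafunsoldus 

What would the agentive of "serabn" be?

serabnovi

nidigazk and tavufolk both end in -k yet inflect differently (niibdigazk, tavufolkus), so the final letter is not what conditions the rule; the second-to-last letter is.
"serabn" has second-to-last letter 'b'. The one such stem in the data (hupoggobn → hupoggobnovi) adds -ovi, so the same rule applies.
The other patterns: stems whose second-to-last letter is 'z' insert -ib- after the first vowel; stems whose second-to-last letter is 'l' add -us.
So serabn → serabnovi.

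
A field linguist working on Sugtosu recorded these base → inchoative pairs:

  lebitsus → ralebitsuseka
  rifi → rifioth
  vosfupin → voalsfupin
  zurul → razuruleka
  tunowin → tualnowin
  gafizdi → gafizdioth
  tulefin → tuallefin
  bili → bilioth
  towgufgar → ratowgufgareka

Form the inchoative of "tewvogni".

tewvognioth

bili and tunowin both have last vowel 'i' yet inflect differently (bilioth, tualnowin), so the last vowel is not what conditions the rule; the final letter is.
"tewvogni" ends in -i. The stems ending in -i (bili → bilioth, rifi → rifioth, gafizdi → gafizdioth) add -oth.
The other patterns: stems ending in -n insert -al- after the first vowel; stems ending in -l, -r or -s add ra- … -eka around the stem.
So tewvogni → tewvognioth.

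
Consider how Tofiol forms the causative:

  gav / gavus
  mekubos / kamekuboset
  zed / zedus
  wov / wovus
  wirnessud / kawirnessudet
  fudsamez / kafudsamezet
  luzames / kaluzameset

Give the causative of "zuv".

zuvus

wirnessud and zed both end in -d yet inflect differently (kawirnessudet, zedus), so the final letter is not what conditions the rule; the number of vowels is.
"zuv" has 1 vowel. The stems with 1 vowel (gav → gavus, wov → wovus, zed → zedus) add -us.
So zuv → zuvus.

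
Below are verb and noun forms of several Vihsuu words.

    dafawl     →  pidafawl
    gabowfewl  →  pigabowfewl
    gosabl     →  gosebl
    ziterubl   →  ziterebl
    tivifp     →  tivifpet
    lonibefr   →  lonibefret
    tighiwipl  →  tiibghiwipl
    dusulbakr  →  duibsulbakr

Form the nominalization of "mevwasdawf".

pimevwasdawf

"mevwasdawf" has second-to-last letter 'w'. The stems whose second-to-last letter is 'w' (dafawl → pidafawl, gabowfewl → pigabowfewl) add the prefix pi-.
The other patterns: stems whose second-to-last letter is 'b' change the last vowel to 'e'; stems whose second-to-last letter is 'f' add -et; stems whose second-to-last letter is 'k' or 'p' insert -ib- after the first vowel.
So mevwasdawf → pimevwasdawf.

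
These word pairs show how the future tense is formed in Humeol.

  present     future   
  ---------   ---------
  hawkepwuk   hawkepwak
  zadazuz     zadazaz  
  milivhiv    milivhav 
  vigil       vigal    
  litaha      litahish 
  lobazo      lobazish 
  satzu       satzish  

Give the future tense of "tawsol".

hawkepwuk and satzu both have last vowel 'u' yet inflect differently (hawkepwak, satzish), so the last vowel is not what conditions the rule; whether the stem ends in a vowel or a consonant is.
"tawsol" ends in a consonant. The stems ending in a consonant (hawkepwuk → hawkepwak, zadazuz → zadazaz, milivhiv → milivhav) change the last vowel to 'a'.
So tawsol → tawsal.

tawsal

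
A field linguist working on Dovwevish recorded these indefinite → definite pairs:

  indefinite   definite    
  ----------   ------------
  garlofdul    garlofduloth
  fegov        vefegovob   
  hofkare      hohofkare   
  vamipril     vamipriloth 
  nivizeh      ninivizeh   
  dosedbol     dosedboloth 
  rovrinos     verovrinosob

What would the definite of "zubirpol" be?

"zubirpol" ends in -l. The stems ending in -l (vamipril → vamipriloth, garlofdul → garlofduloth, dosedbol → dosedboloth) add -oth.
So zubirpol → zubirpoloth.

zubirpoloth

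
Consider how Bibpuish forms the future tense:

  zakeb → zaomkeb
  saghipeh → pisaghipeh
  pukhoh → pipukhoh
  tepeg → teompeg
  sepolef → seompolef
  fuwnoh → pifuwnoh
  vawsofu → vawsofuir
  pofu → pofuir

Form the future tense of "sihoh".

pisihoh

saghipeh and zakeb both have last vowel 'e' yet inflect differently (pisaghipeh, zaomkeb), so the last vowel is not what conditions the rule; the final letter is.
"sihoh" ends in -h. The stems ending in -h (pukhoh → pipukhoh, fuwnoh → pifuwnoh, saghipeh → pisaghipeh) add the prefix pi-.
The other patterns: stems ending in -u add -ir; stems ending in -b, -f or -g insert -om- after the first vowel.
So sihoh → pisihoh.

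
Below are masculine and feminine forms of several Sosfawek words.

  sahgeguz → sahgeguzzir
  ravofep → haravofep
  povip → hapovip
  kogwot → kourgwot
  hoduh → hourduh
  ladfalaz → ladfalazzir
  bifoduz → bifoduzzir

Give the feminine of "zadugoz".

bifoduz and hoduh both have last vowel 'u' yet inflect differently (bifoduzzir, hourduh), so the last vowel is not what conditions the rule; the final letter is.
"zadugoz" ends in -z. The stems ending in -z (ladfalaz → ladfalazzir, bifoduz → bifoduzzir, sahgeguz → sahgeguzzir) double the final consonant and add -ir.
The other patterns: stems ending in -p add the prefix ha-; stems ending in -h or -t insert -ur- after the first vowel.
So zadugoz → zadugozzir.

zadugozzir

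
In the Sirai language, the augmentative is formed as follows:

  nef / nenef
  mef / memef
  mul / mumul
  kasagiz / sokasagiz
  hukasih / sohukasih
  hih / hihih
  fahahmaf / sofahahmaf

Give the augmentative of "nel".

nenel

fahahmaf and mef both end in -f yet inflect differently (sofahahmaf, memef), so the final letter is not what conditions the rule; the number of vowels is.
"nel" has 1 vowel. The stems with 1 vowel (mef → memef, mul → mumul, nef → nenef) repeat the first consonant+vowel as a prefix.
So nel → nenel.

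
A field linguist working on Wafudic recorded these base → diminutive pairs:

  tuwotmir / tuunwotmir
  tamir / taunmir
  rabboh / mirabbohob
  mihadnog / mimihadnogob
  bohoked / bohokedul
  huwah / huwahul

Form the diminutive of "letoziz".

"letoziz" has last vowel 'i'. The stems whose last vowel is 'i' (tuwotmir → tuunwotmir, tamir → taunmir) insert -un- after the first vowel.
So letoziz → leuntoziz.

leuntoziz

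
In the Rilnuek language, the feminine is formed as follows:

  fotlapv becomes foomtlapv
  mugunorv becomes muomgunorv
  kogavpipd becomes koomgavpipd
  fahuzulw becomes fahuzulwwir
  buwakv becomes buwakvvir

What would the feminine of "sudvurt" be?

suomdvurt

fotlapv and buwakv both end in -v yet inflect differently (foomtlapv, buwakvvir), so the final letter is not what conditions the rule; the second-to-last letter is.
"sudvurt" has second-to-last letter 'r'. The one such stem in the data (mugunorv → muomgunorv) inserts -om- after the first vowel (as do fotlapv, kogavpipd), so the same rule applies.
So sudvurt → suomdvurt.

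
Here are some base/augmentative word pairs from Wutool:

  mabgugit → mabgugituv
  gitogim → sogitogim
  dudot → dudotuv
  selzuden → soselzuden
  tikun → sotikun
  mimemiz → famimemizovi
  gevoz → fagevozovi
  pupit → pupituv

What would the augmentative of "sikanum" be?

mimemiz and mabgugit both have last vowel 'i' yet inflect differently (famimemizovi, mabgugituv), so the last vowel is not what conditions the rule; the final letter is.
"sikanum" ends in -m. The one such stem in the data (gitogim → sogitogim) adds the prefix so-, so the same rule applies.
The other patterns: stems ending in -z add fa- … -ovi around the stem; stems ending in -t add -uv.
So sikanum → sosikanum.

sosikanum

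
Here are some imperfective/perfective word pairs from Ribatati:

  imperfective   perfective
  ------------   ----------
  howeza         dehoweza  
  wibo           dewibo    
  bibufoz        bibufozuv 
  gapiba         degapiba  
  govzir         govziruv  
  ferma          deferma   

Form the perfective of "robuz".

"robuz" ends in a consonant. The stems ending in a consonant (govzir → govziruv, bibufoz → bibufozuv) add -uv.
The other pattern: stems ending in a vowel add the prefix de-.
So robuz → robuzuv.

robuzuv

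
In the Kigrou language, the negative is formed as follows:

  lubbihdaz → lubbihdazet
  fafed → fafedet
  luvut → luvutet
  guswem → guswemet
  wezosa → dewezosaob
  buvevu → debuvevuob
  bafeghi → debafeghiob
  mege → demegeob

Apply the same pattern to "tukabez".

tukabezet

lubbihdaz and wezosa both have last vowel 'a' yet inflect differently (lubbihdazet, dewezosaob), so the last vowel is not what conditions the rule; whether the stem ends in a vowel or a consonant is.
"tukabez" ends in a consonant. The stems ending in a consonant (lubbihdaz → lubbihdazet, fafed → fafedet, luvut → luvutet) add -et.
The other pattern: stems ending in a vowel add de- … -ob around the stem.
So tukabez → tukabezet.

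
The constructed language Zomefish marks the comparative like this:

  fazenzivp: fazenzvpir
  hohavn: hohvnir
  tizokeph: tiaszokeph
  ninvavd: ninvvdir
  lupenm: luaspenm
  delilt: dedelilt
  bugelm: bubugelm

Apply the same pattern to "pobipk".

poasbipk

bugelm and lupenm both end in -m yet inflect differently (bubugelm, luaspenm), so the final letter is not what conditions the rule; the second-to-last letter is.
"pobipk" has second-to-last letter 'p'. The one such stem in the data (tizokeph → tiaszokeph) inserts -as- after the first vowel (as does lupenm), so the same rule applies.
The other patterns: stems whose second-to-last letter is 'l' repeat the first consonant+vowel as a prefix; stems whose second-to-last letter is 'v' delete the last vowel and add -ir.
So pobipk → poasbipk.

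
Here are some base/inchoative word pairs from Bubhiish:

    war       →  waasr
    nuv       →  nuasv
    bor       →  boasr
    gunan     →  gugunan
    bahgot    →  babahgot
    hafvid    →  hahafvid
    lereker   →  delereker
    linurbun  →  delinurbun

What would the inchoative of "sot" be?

war and lereker both end in -r yet inflect differently (waasr, delereker), so the final letter is not what conditions the rule; the number of vowels is.
"sot" has 1 vowel. The stems with 1 vowel (war → waasr, nuv → nuasv, bor → boasr) insert -as- after the first vowel.
So sot → soast.

soast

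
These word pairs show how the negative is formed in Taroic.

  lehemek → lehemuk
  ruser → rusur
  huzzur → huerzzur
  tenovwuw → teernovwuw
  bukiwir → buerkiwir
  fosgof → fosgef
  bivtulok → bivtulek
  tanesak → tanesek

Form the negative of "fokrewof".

fokrewef

"fokrewof" has last vowel 'o'. The stems whose last vowel is 'o' (fosgof → fosgef, bivtulok → bivtulek) change the last vowel to 'e'.
The other patterns: stems whose last vowel is 'e' change the last vowel to 'u'; stems whose last vowel is 'i' or 'u' insert -er- after the first vowel.
So fokrewof → fokrewef.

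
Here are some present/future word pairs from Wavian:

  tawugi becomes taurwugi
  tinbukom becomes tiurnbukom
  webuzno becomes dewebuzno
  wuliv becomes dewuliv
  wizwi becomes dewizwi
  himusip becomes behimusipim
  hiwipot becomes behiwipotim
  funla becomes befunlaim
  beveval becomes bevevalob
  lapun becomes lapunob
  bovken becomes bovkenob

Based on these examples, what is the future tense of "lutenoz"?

lutenozob

"lutenoz" begins with l-. The one such stem in the data (lapun → lapunob) adds -ob, so the same rule applies.
The other patterns: stems beginning with t- insert -ur- after the first vowel; stems beginning with w- add the prefix de-; stems beginning with f- or h- add be- … -im around the stem.
So lutenoz → lutenozob.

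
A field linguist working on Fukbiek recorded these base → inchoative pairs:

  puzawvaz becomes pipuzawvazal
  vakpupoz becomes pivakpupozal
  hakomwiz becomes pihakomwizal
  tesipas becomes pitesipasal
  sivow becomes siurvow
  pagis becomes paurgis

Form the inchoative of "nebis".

tesipas and pagis both end in -s yet inflect differently (pitesipasal, paurgis), so the final letter is not what conditions the rule; the number of vowels is.
"nebis" has 2 vowels. The stems with 2 vowels (sivow → siurvow, pagis → paurgis) insert -ur- after the first vowel.
The other pattern: stems with 3 vowels add pi- … -al around the stem.
So nebis → neurbis.

neurbis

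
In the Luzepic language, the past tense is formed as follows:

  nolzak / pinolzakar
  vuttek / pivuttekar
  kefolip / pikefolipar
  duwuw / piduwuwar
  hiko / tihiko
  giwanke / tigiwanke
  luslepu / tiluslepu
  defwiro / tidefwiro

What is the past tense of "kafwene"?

tikafwene

vuttek and giwanke both have last vowel 'e' yet inflect differently (pivuttekar, tigiwanke), so the last vowel is not what conditions the rule; whether the stem ends in a vowel or a consonant is.
"kafwene" ends in a vowel. The stems ending in a vowel (hiko → tihiko, giwanke → tigiwanke, luslepu → tiluslepu) add the prefix ti-.
So kafwene → tikafwene.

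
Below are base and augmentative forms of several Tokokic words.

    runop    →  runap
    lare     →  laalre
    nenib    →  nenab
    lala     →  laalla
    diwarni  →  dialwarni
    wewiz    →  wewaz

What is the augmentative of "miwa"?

"miwa" ends in a vowel. The stems ending in a vowel (lala → laalla, lare → laalre, diwarni → dialwarni) insert -al- after the first vowel.
The other pattern: stems ending in a consonant change the last vowel to 'a'.
So miwa → mialwa.

mialwa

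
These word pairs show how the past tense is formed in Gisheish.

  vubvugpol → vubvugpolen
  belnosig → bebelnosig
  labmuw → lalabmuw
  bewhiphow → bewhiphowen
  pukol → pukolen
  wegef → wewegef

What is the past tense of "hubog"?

hubogen

bewhiphow and labmuw both end in -w yet inflect differently (bewhiphowen, lalabmuw), so the final letter is not what conditions the rule; the last vowel is.
"hubog" has last vowel 'o'. The stems whose last vowel is 'o' (vubvugpol → vubvugpolen, pukol → pukolen, bewhiphow → bewhiphowen) add -en.
The other pattern: stems whose last vowel is 'e', 'i' or 'u' repeat the first consonant+vowel as a prefix.
So hubog → hubogen.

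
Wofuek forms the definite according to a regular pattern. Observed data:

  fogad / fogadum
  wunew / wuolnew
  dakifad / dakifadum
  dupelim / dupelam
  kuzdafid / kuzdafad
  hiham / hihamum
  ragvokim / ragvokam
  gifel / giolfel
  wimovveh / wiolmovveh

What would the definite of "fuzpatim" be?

fogad and kuzdafid both end in -d yet inflect differently (fogadum, kuzdafad), so the final letter is not what conditions the rule; the last vowel is.
"fuzpatim" has last vowel 'i'. The stems whose last vowel is 'i' (kuzdafid → kuzdafad, dupelim → dupelam, ragvokim → ragvokam) change the last vowel to 'a'.
The other patterns: stems whose last vowel is 'a' add -um; stems whose last vowel is 'e' insert -ol- after the first vowel.
So fuzpatim → fuzpatam.

fuzpatam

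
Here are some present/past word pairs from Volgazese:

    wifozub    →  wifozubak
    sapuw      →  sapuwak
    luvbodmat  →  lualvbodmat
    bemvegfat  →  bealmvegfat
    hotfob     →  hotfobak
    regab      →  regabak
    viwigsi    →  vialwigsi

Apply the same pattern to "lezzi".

"lezzi" ends in -i. The one such stem in the data (viwigsi → vialwigsi) inserts -al- after the first vowel (as do luvbodmat, bemvegfat), so the same rule applies.
The other pattern: stems ending in -b or -w add -ak.
So lezzi → lealzzi.

lealzzi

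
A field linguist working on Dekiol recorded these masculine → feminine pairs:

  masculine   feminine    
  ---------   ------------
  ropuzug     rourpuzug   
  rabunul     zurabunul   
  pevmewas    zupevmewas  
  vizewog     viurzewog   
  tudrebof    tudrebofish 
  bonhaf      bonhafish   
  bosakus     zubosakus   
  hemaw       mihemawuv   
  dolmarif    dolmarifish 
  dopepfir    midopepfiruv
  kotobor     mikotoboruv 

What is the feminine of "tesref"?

tesrefish

"tesref" ends in -f. The stems ending in -f (tudrebof → tudrebofish, dolmarif → dolmarifish, bonhaf → bonhafish) add -ish.
The other patterns: stems ending in -r or -w add mi- … -uv around the stem; stems ending in -g insert -ur- after the first vowel; stems ending in -l or -s add the prefix zu-.
So tesref → tesrefish.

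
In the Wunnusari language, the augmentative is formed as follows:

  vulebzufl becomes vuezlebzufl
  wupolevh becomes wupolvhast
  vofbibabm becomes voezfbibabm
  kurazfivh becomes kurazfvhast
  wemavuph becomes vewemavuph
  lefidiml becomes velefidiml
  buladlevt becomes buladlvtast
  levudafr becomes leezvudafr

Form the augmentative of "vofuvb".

vofvbast

vulebzufl and lefidiml both end in -l yet inflect differently (vuezlebzufl, velefidiml), so the final letter is not what conditions the rule; the second-to-last letter is.
"vofuvb" has second-to-last letter 'v'. The stems whose second-to-last letter is 'v' (buladlevt → buladlvtast, kurazfivh → kurazfvhast, wupolevh → wupolvhast) delete the last vowel and add -ast.
So vofuvb → vofvbast.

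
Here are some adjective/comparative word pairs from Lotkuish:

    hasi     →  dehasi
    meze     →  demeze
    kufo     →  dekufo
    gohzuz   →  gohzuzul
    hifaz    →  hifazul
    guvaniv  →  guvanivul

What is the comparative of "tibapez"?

tibapezul

hasi and guvaniv both have last vowel 'i' yet inflect differently (dehasi, guvanivul), so the last vowel is not what conditions the rule; whether the stem ends in a vowel or a consonant is.
"tibapez" ends in a consonant. The stems ending in a consonant (gohzuz → gohzuzul, hifaz → hifazul, guvaniv → guvanivul) add -ul.
So tibapez → tibapezul.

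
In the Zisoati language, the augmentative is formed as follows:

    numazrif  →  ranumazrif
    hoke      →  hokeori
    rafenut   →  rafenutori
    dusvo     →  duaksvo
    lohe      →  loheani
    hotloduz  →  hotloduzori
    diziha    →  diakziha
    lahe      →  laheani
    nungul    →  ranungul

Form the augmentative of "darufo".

hoke and lahe both end in -e yet inflect differently (hokeori, laheani), so the final letter is not what conditions the rule; the first letter is.
"darufo" begins with d-. The stems beginning with d- (diziha → diakziha, dusvo → duaksvo) insert -ak- after the first vowel.
So darufo → daakrufo.

daakrufo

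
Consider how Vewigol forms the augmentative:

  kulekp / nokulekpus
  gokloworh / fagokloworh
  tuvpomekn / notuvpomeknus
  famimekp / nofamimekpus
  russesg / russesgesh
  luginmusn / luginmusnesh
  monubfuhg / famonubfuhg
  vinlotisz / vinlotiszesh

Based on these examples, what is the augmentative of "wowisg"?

wowisgesh

"wowisg" has second-to-last letter 's'. The stems whose second-to-last letter is 's' (vinlotisz → vinlotiszesh, russesg → russesgesh, luginmusn → luginmusnesh) add -esh.
The other patterns: stems whose second-to-last letter is 'k' add no- … -us around the stem; stems whose second-to-last letter is 'h' or 'r' add the prefix fa-.
So wowisg → wowisgesh.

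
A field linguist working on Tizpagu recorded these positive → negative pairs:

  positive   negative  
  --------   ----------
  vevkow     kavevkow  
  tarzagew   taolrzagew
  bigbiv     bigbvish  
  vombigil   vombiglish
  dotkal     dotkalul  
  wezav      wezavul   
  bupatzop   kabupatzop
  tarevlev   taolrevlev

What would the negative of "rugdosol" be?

vombigil and dotkal both end in -l yet inflect differently (vombiglish, dotkalul), so the final letter is not what conditions the rule; the last vowel is.
"rugdosol" has last vowel 'o'. The stems whose last vowel is 'o' (vevkow → kavevkow, bupatzop → kabupatzop) add the prefix ka-.
The other patterns: stems whose last vowel is 'i' delete the last vowel and add -ish; stems whose last vowel is 'a' add -ul; stems whose last vowel is 'e' insert -ol- after the first vowel.
So rugdosol → karugdosol.

karugdosol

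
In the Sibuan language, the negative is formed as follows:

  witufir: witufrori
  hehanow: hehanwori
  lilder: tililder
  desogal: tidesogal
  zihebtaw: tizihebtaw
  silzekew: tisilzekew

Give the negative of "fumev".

witufir and lilder both end in -r yet inflect differently (witufrori, tililder), so the final letter is not what conditions the rule; the last vowel is.
"fumev" has last vowel 'e'. The stems whose last vowel is 'e' (lilder → tililder, silzekew → tisilzekew) add the prefix ti-.
The other pattern: stems whose last vowel is 'i' or 'o' delete the last vowel and add -ori.
So fumev → tifumev.

tifumev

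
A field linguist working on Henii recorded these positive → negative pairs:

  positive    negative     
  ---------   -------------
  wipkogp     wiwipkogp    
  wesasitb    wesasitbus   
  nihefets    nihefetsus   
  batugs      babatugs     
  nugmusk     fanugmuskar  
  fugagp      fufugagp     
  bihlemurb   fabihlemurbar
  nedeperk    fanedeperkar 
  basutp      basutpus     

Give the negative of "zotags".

zozotags

"zotags" has second-to-last letter 'g'. The stems whose second-to-last letter is 'g' (fugagp → fufugagp, wipkogp → wiwipkogp, batugs → babatugs) repeat the first consonant+vowel as a prefix.
The other patterns: stems whose second-to-last letter is 't' add -us; stems whose second-to-last letter is 'r' or 's' add fa- … -ar around the stem.
So zotags → zozotags.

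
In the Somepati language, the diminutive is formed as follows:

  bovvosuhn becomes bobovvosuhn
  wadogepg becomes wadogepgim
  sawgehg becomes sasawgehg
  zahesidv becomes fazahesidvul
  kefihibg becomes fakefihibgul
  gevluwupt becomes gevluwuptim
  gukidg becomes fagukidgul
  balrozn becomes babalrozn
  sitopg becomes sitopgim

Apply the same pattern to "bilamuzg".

bibilamuzg

"bilamuzg" has second-to-last letter 'z'. The one such stem in the data (balrozn → babalrozn) repeats the first consonant+vowel as a prefix (as do bovvosuhn, sawgehg), so the same rule applies.
The other patterns: stems whose second-to-last letter is 'p' add -im; stems whose second-to-last letter is 'b' or 'd' add fa- … -ul around the stem.
So bilamuzg → bibilamuzg.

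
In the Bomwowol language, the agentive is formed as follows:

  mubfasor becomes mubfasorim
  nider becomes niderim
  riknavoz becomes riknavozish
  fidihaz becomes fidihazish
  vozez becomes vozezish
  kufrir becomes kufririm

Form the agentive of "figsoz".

figsozish

vozez and nider both have last vowel 'e' yet inflect differently (vozezish, niderim), so the last vowel is not what conditions the rule; the final letter is.
"figsoz" ends in -z. The stems ending in -z (fidihaz → fidihazish, vozez → vozezish, riknavoz → riknavozish) add -ish.
So figsoz → figsozish.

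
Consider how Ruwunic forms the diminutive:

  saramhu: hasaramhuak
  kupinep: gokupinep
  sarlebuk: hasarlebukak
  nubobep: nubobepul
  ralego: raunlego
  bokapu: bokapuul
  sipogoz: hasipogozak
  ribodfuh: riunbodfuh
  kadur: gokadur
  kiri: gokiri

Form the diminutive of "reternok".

reunternok

saramhu and bokapu both end in -u yet inflect differently (hasaramhuak, bokapuul), so the final letter is not what conditions the rule; the first letter is.
"reternok" begins with r-. The stems beginning with r- (ribodfuh → riunbodfuh, ralego → raunlego) insert -un- after the first vowel.
The other patterns: stems beginning with k- add the prefix go-; stems beginning with s- add ha- … -ak around the stem; stems beginning with b- or n- add -ul.
So reternok → reunternok.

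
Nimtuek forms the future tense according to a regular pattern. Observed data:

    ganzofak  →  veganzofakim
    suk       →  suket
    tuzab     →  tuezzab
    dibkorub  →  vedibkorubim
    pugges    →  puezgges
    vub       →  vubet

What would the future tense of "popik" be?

poezpik

"popik" has 2 vowels. The stems with 2 vowels (tuzab → tuezzab, pugges → puezgges) insert -ez- after the first vowel.
The other patterns: stems with 1 vowel add -et; stems with 3 vowels add ve- … -im around the stem.
So popik → poezpik.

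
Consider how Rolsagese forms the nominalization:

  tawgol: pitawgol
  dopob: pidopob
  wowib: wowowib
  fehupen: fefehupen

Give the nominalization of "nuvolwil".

dopob and wowib both end in -b yet inflect differently (pidopob, wowowib), so the final letter is not what conditions the rule; the last vowel is.
"nuvolwil" has last vowel 'i'. The one such stem in the data (wowib → wowowib) repeats the first consonant+vowel as a prefix (as does fehupen), so the same rule applies.
So nuvolwil → nunuvolwil.

nunuvolwil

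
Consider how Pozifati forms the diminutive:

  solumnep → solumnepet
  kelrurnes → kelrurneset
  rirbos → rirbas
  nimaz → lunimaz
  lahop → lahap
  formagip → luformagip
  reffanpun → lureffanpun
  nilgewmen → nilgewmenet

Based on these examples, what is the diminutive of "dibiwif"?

ludibiwif

kelrurnes and rirbos both end in -s yet inflect differently (kelrurneset, rirbas), so the final letter is not what conditions the rule; the last vowel is.
"dibiwif" has last vowel 'i'. The one such stem in the data (formagip → luformagip) adds the prefix lu-, so the same rule applies.
The other patterns: stems whose last vowel is 'e' add -et; stems whose last vowel is 'o' change the last vowel to 'a'.
So dibiwif → ludibiwif.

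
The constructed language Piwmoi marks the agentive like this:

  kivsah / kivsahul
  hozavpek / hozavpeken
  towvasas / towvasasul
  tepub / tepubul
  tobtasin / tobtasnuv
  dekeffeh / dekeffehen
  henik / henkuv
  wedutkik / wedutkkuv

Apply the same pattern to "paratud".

"paratud" has last vowel 'u'. The one such stem in the data (tepub → tepubul) adds -ul, so the same rule applies.
The other patterns: stems whose last vowel is 'i' delete the last vowel and add -uv; stems whose last vowel is 'e' add -en.
So paratud → paratudul.

paratudul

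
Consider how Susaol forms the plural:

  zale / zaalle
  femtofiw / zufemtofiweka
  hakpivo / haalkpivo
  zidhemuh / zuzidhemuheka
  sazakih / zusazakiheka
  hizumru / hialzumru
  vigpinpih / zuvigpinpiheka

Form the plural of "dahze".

daalhze

hizumru and zidhemuh both have last vowel 'u' yet inflect differently (hialzumru, zuzidhemuheka), so the last vowel is not what conditions the rule; whether the stem ends in a vowel or a consonant is.
"dahze" ends in a vowel. The stems ending in a vowel (hizumru → hialzumru, zale → zaalle, hakpivo → haalkpivo) insert -al- after the first vowel.
So dahze → daalhze.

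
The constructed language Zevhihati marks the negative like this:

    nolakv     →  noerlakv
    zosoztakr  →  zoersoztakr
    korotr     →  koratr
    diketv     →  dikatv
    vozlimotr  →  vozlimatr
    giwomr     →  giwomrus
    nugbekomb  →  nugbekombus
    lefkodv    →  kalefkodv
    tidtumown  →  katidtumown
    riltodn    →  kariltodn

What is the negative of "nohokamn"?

"nohokamn" has second-to-last letter 'm'. The stems whose second-to-last letter is 'm' (giwomr → giwomrus, nugbekomb → nugbekombus) add -us.
The other patterns: stems whose second-to-last letter is 'k' insert -er- after the first vowel; stems whose second-to-last letter is 't' change the last vowel to 'a'; stems whose second-to-last letter is 'd' or 'w' add the prefix ka-.
So nohokamn → nohokamnus.

nohokamnus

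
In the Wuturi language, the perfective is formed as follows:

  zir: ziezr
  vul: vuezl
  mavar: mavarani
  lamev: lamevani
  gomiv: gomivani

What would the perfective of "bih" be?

biezh

zir and mavar both end in -r yet inflect differently (ziezr, mavarani), so the final letter is not what conditions the rule; the number of vowels is.
"bih" has 1 vowel. The stems with 1 vowel (zir → ziezr, vul → vuezl) insert -ez- after the first vowel.
The other pattern: stems with 2 vowels add -ani.
So bih → biezh.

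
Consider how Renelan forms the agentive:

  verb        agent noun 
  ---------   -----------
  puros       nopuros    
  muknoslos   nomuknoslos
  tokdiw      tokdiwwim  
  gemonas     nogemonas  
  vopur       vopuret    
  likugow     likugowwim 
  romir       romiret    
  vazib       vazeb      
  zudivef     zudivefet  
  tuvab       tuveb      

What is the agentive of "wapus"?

"wapus" ends in -s. The stems ending in -s (muknoslos → nomuknoslos, gemonas → nogemonas, puros → nopuros) add the prefix no-.
The other patterns: stems ending in -b change the last vowel to 'e'; stems ending in -w double the final consonant and add -im; stems ending in -f or -r add -et.
So wapus → nowapus.

nowapus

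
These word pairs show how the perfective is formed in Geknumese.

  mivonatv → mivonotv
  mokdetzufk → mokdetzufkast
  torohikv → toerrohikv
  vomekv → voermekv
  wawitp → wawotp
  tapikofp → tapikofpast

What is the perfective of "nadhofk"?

tapikofp and wawitp both end in -p yet inflect differently (tapikofpast, wawotp), so the final letter is not what conditions the rule; the second-to-last letter is.
"nadhofk" has second-to-last letter 'f'. The stems whose second-to-last letter is 'f' (tapikofp → tapikofpast, mokdetzufk → mokdetzufkast) add -ast.
So nadhofk → nadhofkast.

nadhofkast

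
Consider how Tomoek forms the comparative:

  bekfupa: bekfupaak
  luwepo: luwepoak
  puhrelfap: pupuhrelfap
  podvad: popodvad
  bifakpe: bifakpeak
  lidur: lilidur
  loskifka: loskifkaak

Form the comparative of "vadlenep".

podvad and bekfupa both have last vowel 'a' yet inflect differently (popodvad, bekfupaak), so the last vowel is not what conditions the rule; whether the stem ends in a vowel or a consonant is.
"vadlenep" ends in a consonant. The stems ending in a consonant (podvad → popodvad, lidur → lilidur, puhrelfap → pupuhrelfap) repeat the first consonant+vowel as a prefix.
So vadlenep → vavadlenep.

vavadlenep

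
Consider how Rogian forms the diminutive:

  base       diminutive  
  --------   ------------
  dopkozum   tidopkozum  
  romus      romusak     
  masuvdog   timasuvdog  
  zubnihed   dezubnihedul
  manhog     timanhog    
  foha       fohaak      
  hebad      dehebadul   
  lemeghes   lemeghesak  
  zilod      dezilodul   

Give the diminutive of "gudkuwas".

gudkuwasak

"gudkuwas" ends in -s. The stems ending in -s (romus → romusak, lemeghes → lemeghesak) add -ak.
So gudkuwas → gudkuwasak.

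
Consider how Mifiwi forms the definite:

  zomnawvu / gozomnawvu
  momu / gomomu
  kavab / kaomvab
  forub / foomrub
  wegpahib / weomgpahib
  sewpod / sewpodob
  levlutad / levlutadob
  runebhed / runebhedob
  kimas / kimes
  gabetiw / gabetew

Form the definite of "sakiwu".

"sakiwu" ends in -u. The stems ending in -u (zomnawvu → gozomnawvu, momu → gomomu) add the prefix go-.
The other patterns: stems ending in -b insert -om- after the first vowel; stems ending in -d add -ob; stems ending in -s or -w change the last vowel to 'e'.
So sakiwu → gosakiwu.

gosakiwu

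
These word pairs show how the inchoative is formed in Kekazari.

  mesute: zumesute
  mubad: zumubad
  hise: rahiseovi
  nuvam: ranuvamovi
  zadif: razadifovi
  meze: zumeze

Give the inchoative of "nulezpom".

"nulezpom" begins with n-. The one such stem in the data (nuvam → ranuvamovi) adds ra- … -ovi around the stem, so the same rule applies.
The other pattern: stems beginning with m- add the prefix zu-.
So nulezpom → ranulezpomovi.

ranulezpomovi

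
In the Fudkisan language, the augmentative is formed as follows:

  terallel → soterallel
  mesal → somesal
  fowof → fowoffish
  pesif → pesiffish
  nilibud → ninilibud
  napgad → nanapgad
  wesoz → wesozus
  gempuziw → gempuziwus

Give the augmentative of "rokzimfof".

rokzimfoffish

mesal and napgad both have last vowel 'a' yet inflect differently (somesal, nanapgad), so the last vowel is not what conditions the rule; the final letter is.
"rokzimfof" ends in -f. The stems ending in -f (fowof → fowoffish, pesif → pesiffish) double the final consonant and add -ish.
So rokzimfof → rokzimfoffish.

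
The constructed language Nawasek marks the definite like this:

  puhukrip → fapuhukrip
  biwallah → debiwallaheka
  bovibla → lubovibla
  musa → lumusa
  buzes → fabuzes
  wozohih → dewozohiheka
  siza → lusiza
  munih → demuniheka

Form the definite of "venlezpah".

devenlezpaheka

musa and biwallah both have last vowel 'a' yet inflect differently (lumusa, debiwallaheka), so the last vowel is not what conditions the rule; the final letter is.
"venlezpah" ends in -h. The stems ending in -h (wozohih → dewozohiheka, biwallah → debiwallaheka, munih → demuniheka) add de- … -eka around the stem.
The other patterns: stems ending in -a add the prefix lu-; stems ending in -p or -s add the prefix fa-.
So venlezpah → devenlezpaheka.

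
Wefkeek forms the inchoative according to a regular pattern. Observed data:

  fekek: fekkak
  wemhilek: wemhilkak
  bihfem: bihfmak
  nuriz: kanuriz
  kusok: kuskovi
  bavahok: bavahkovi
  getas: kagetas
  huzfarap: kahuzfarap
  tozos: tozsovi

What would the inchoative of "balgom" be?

balgmovi

kusok and wemhilek both end in -k yet inflect differently (kuskovi, wemhilkak), so the final letter is not what conditions the rule; the last vowel is.
"balgom" has last vowel 'o'. The stems whose last vowel is 'o' (tozos → tozsovi, kusok → kuskovi, bavahok → bavahkovi) delete the last vowel and add -ovi.
The other patterns: stems whose last vowel is 'e' delete the last vowel and add -ak; stems whose last vowel is 'a' or 'i' add the prefix ka-.
So balgom → balgmovi.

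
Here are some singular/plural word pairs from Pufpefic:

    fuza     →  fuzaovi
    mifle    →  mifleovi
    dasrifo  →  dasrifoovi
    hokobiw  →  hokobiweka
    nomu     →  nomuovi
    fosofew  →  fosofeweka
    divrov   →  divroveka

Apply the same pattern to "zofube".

dasrifo and divrov both have last vowel 'o' yet inflect differently (dasrifoovi, divroveka), so the last vowel is not what conditions the rule; whether the stem ends in a vowel or a consonant is.
"zofube" ends in a vowel. The stems ending in a vowel (nomu → nomuovi, mifle → mifleovi, dasrifo → dasrifoovi) add -ovi.
The other pattern: stems ending in a consonant add -eka.
So zofube → zofubeovi.

zofubeovi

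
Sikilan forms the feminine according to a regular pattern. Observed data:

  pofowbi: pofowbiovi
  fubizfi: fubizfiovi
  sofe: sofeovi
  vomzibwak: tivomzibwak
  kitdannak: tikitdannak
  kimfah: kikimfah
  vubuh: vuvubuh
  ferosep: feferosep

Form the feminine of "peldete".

"peldete" ends in -e. The one such stem in the data (sofe → sofeovi) adds -ovi, so the same rule applies.
So peldete → peldeteovi.

peldeteovi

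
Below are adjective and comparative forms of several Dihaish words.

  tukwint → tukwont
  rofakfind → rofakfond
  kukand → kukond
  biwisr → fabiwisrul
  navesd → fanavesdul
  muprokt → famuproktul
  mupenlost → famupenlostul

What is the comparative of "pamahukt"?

fapamahuktul

rofakfind and navesd both end in -d yet inflect differently (rofakfond, fanavesdul), so the final letter is not what conditions the rule; the second-to-last letter is.
"pamahukt" has second-to-last letter 'k'. The one such stem in the data (muprokt → famuproktul) adds fa- … -ul around the stem, so the same rule applies.
The other pattern: stems whose second-to-last letter is 'n' change the last vowel to 'o'.
So pamahukt → fapamahuktul.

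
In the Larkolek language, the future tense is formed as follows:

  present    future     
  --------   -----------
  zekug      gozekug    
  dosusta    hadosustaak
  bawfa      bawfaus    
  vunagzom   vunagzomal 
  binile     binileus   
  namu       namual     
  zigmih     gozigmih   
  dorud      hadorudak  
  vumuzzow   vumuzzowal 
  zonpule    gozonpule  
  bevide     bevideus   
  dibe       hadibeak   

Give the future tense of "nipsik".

"nipsik" begins with n-. The one such stem in the data (namu → namual) adds -al, so the same rule applies.
So nipsik → nipsikal.

nipsikal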